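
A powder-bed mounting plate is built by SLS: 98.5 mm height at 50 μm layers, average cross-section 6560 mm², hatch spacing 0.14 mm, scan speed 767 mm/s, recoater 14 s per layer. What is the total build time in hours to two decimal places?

41.09 hours

Number of layers: 98.5 / 0.05 → 1970 (rounded up).
Scan path per layer = 6560 / 0.14 = 46857.1 mm.
Per-layer scan time = 46857.1 / 767 = 61.0914 s.
Time per layer = 61.0914 + 14, so 75.0914 s.
Total: 1970 × 75.0914 s = 147930.058 s → 41.09 hours.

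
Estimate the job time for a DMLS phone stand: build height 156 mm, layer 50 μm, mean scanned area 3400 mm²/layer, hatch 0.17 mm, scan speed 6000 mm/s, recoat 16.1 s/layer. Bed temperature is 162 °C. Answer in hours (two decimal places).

16.84 hours

Layers = ⌈156/0.05⌉ = 3120.
Hatch length per layer: 3400 / 0.17 → 20000 mm.
Laser time per layer = 20000 / 6000, so 3.3333 s.
Time per layer = 3.3333 + 16.1 = 19.4333 s.
Total: 3120 × 19.4333 s = 60631.896 s → 16.84 hours.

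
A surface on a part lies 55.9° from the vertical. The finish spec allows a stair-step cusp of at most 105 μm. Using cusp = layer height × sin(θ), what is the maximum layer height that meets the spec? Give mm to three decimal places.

0.127 mm

t = h_c / sin θ = 0.105 / 0.8281 = 0.127 mm.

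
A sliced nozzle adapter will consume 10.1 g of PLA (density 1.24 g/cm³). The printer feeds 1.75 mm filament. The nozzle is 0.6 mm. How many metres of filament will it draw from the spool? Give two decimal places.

3.39 m

Volume = 10.1 g / 1.24 g·cm⁻³ = 8.1452 cm³ = 8145.2 mm³.
Filament cross-section = π × (1.75/2)² = 2.4053 mm².
Length = 8145.2 / 2.4053 = 3386.36 mm = 3.39 m.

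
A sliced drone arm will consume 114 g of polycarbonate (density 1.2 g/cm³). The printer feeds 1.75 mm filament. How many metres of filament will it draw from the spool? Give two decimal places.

39.50 m

Extruded volume: 114/1.2 = 95 cm³ (95000 mm³).
A = π r² = π × 0.875² = 2.4053 mm².
Length = 95000 / 2.4053 = 39496.11 mm = 39.50 m.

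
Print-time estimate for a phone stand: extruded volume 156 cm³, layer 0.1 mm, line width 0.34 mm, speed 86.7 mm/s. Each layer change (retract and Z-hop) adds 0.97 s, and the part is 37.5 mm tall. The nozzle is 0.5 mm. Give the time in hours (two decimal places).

Extrusion cross-section = 0.1 × 0.34, so 0.034 mm².
Total extruded path = 156000/0.034 = 4588235.3 mm.
Extrusion time = 4588235.3 / 86.7 = 52920.8 s.
Layer count = ceil(37.5 / 0.1) = 375.
Layer-change overhead: 375 × 0.97 → 363.75 s.
Altogether 52920.8 + 363.75 = 53284.55 s, i.e. 14.80 hours.

14.80 hours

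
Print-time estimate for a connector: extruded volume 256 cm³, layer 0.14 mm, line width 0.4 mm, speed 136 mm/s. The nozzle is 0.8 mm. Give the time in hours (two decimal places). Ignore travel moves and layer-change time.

Line area = 0.14 × 0.4, so 0.056 mm².
Path length: 256000 mm³ / 0.056 mm² → 4571428.6 mm.
Extrusion time: 4571428.6 / 136 → 33613.4 s.
In the requested units: 33613.4 s = 9.34 hours.

9.34 hours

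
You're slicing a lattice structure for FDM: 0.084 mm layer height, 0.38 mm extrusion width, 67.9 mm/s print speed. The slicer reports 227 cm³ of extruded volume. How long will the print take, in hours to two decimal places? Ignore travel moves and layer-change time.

29.09 hours

Extrusion cross-section = 0.084 × 0.38, so 0.03192 mm².
Path length: 227000 mm³ / 0.03192 mm² → 7111528.8 mm.
Print-move time = 7111528.8 / 67.9 = 104735.3 s.
104735.3 s = 29.09 hours.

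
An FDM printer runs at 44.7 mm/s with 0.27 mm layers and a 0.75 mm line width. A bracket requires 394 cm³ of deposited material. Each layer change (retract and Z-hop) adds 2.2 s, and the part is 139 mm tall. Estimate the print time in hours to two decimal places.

12.41 hours

Bead cross-section: 0.27 × 0.75 → 0.2025 mm².
Total extruded path = 394000/0.2025 = 1945679 mm.
Print-move time = 1945679 / 44.7 = 43527.5 s.
Layers = ⌈139/0.27⌉ = 515.
Layer-change overhead = 515 × 2.2 = 1133 s.
Altogether 43527.5 + 1133 = 44660.5 s, i.e. 12.41 hours.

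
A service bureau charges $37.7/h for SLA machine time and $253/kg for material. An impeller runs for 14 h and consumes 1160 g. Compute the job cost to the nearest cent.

$821.28

Machine-time cost = 37.7 × 14 = $527.80.
Material cost = 253 × 1160/1000 = $293.48.
Job cost: 527.80 + 293.48 = $821.28.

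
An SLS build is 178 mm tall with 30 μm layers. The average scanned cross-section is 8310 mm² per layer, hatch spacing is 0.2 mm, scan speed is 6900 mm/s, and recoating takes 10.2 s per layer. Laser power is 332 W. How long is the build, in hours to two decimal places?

26.74 hours

Number of layers: 178 / 0.03 → 5934 (rounded up).
Per-layer scan distance = 8310 / 0.2, so 41550 mm.
Per-layer scan time = 41550 / 6900 = 6.0217 s.
Per-layer time: 6.0217 + 10.2 → 16.2217 s.
5934 layers × 16.2217 s/layer = 96259.5678 s, i.e. 26.74 hours.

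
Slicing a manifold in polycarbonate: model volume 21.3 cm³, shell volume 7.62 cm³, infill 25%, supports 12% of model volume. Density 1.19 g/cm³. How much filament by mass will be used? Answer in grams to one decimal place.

Interior volume: 21.3 − 7.62 → 13.68 cm³.
Deposited infill: 0.25 × 13.68 → 3.42 cm³.
Support: 0.12 × 21.3 → 2.556 cm³.
Total printed volume: 7.62 + 3.42 + 2.556 → 13.596 cm³.
Mass = 13.596 × 1.19 = 16.17924 g.

16.2 g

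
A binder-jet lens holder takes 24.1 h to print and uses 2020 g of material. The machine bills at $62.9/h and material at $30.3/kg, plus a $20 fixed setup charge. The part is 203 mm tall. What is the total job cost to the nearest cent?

Time charge: 62.9 × 24.1 → $1515.89.
Feedstock cost = 30.3 × 2020/1000, so $61.206.
Total = 1515.89 + 61.206 + 20 = 1597.096 ≈ $1597.10.

$1597.10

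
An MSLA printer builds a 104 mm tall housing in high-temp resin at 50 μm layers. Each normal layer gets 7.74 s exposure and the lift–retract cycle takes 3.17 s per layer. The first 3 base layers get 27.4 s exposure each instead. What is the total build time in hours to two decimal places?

Number of layers: 104 / 0.05 → 2080 (rounded up).
Bottom layers: 3 × (27.4 + 3.17) → 91.71 s.
Regular layers: 2077 × (7.74 + 3.17) → 22660.07 s.
Sum: 91.71 + 22660.07 = 22751.78 s → 6.32 hours.

6.32 hours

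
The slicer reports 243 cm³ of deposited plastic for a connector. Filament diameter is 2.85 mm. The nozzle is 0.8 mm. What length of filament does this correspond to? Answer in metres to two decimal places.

Cross-section of 2.85 mm filament: π·(2.85/2)² = 6.3794 mm².
Length = 243 cm³ / 6.3794 mm² = 243000 / 6.3794 = 38091.36 mm = 38.09 m.

38.09 m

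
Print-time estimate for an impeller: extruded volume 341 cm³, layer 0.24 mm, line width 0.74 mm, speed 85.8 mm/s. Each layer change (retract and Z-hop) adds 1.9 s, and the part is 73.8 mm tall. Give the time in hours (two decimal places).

6.38 hours

Line area = 0.24 × 0.74 = 0.1776 mm².
Path length: 341000 mm³ / 0.1776 mm² → 1920045 mm.
Time extruding = 1920045 / 85.8, so 22378.1 s.
Layer count = ceil(73.8 / 0.24) = 308.
Non-print overhead = 308 × 1.9 = 585.2 s.
Altogether 22378.1 + 585.2 = 22963.3 s, i.e. 6.38 hours.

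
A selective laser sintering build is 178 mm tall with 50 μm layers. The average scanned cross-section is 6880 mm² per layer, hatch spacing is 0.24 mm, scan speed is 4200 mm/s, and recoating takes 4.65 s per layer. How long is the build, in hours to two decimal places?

Layer count = ceil(178 / 0.05) = 3560.
Hatch length per layer = 6880 / 0.24 = 28666.7 mm.
Laser time per layer = 28666.7 / 4200, so 6.8254 s.
Per-layer time = 6.8254 + 4.65 = 11.4754 s.
Total: 3560 × 11.4754 s = 40852.424 s → 11.35 hours.

11.35 hours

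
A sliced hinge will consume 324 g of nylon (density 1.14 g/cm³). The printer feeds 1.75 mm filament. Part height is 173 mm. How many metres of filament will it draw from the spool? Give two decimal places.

Volume = 324 g / 1.14 g·cm⁻³ = 284.2105 cm³ = 284210.5 mm³.
Cross-section of 1.75 mm filament: π·(1.75/2)² = 2.4053 mm².
L = V/A = 284210.5/2.4053 = 118160.1 mm → 118.16 m.

118.16 m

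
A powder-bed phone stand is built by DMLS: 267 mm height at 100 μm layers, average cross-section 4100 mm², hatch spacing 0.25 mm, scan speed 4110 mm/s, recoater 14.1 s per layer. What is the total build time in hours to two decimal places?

Layers = ⌈267/0.1⌉ = 2670.
Hatch length per layer = 4100 / 0.25 = 16400 mm.
Laser time per layer = 16400 / 4110 = 3.9903 s.
Per-layer time = 3.9903 + 14.1, so 18.0903 s.
2670 layers × 18.0903 s/layer = 48301.101 s, i.e. 13.42 hours.

13.42 hours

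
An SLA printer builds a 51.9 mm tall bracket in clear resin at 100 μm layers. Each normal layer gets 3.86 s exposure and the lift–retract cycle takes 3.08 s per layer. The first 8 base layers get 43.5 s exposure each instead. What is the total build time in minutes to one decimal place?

65.3 minutes

Number of layers: 51.9 / 0.1 → 519 (rounded up).
Burn-in layers: 8 × (43.5 + 3.08) → 372.64 s.
Regular layers = 511 × (3.86 + 3.08) = 3546.34 s.
Total = 372.64 + 3546.34 = 3918.98 s = 65.3 minutes.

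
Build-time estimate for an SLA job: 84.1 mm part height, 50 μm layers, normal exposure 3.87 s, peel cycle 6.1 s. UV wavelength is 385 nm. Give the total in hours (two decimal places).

4.66 hours

Number of layers: 84.1 / 0.05 → 1682 (rounded up).
Cycle time = 3.87 + 6.1, so 9.97 s.
Build time: 1682 × 9.97 s = 16769.54 s, i.e. 4.66 hours.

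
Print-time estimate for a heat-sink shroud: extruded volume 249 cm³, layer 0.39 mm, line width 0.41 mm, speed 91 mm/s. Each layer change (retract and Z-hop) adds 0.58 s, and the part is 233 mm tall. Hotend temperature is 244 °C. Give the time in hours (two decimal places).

Extrusion cross-section = 0.39 × 0.41, so 0.1599 mm².
Total extruded path = 249000/0.1599 = 1557223.3 mm.
Print-move time: 1557223.3 / 91 → 17112.3 s.
Number of layers: 233 / 0.39 → 598 (rounded up).
Z-hop total = 598 × 0.58, so 346.84 s.
Altogether 17112.3 + 346.84 = 17459.14 s, i.e. 4.85 hours.

4.85 hours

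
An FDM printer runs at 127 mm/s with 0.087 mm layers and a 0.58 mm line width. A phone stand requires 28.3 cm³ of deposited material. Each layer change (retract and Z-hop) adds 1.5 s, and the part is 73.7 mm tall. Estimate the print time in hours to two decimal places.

1.58 hours

Extrusion cross-section = 0.087 × 0.58, so 0.05046 mm².
Toolpath length = 28.3 cm³ / 0.05046 mm² = 28300 / 0.05046 = 560840.3 mm.
Print-move time = 560840.3 / 127 = 4416.1 s.
Layer count = ceil(73.7 / 0.087) = 848.
Non-print overhead: 848 × 1.5 → 1272 s.
Total = 4416.1 + 1272 = 5688.1 s = 1.58 hours.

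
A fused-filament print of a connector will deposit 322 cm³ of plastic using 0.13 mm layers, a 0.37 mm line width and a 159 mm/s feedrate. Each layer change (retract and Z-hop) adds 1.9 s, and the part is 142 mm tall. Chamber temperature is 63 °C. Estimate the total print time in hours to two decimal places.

Bead cross-section: 0.13 × 0.37 → 0.0481 mm².
Path length: 322000 mm³ / 0.0481 mm² → 6694386.7 mm.
Time extruding = 6694386.7 / 159 = 42103.1 s.
Layer count = ceil(142 / 0.13) = 1093.
Z-hop total: 1093 × 1.9 → 2076.7 s.
Total = 42103.1 + 2076.7 = 44179.8 s = 12.27 hours.

12.27 hours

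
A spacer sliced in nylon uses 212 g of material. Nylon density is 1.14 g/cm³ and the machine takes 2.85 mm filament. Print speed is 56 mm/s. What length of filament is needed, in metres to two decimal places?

Volume = 212 g / 1.14 g·cm⁻³ = 185.9649 cm³ = 185964.9 mm³.
A = π r² = π × 1.425² = 6.3794 mm².
Length = 185964.9 / 6.3794 = 29150.84 mm = 29.15 m.

29.15 m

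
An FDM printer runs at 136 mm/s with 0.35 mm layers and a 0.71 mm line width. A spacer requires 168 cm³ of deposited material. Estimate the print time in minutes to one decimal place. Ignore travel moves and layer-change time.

Line area = 0.35 × 0.71, so 0.2485 mm².
Total extruded path = 168000/0.2485 = 676056.3 mm.
Extrusion time: 676056.3 / 136 → 4971 s.
That's 4971 s → 82.9 minutes.

82.9 minutes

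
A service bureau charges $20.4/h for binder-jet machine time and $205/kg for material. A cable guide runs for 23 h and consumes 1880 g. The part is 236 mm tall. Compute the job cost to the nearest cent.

Machine-time cost: 20.4 × 23 → $469.20.
Material charge = 205 × 1880/1000 = $385.40.
Total = 469.20 + 385.40 = $854.60.

$854.60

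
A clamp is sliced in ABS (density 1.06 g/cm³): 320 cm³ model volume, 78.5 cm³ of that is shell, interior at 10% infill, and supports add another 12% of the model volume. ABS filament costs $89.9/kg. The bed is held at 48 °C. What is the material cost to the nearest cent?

$13.44

Interior volume = 320 − 78.5, so 241.5 cm³.
Infill volume: 0.10 × 241.5 → 24.15 cm³.
Support: 0.12 × 320 → 38.4 cm³.
Total extruded = 78.5 + 24.15 + 38.4, so 141.05 cm³.
Mass = 141.05 × 1.06 = 149.513 g.
Cost = 149.513 g / 1000 × $89.9/kg = $13.44.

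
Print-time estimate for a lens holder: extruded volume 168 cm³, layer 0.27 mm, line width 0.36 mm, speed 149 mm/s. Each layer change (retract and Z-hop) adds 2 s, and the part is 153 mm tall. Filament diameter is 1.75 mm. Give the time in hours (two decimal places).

Bead cross-section: 0.27 × 0.36 → 0.0972 mm².
Toolpath length = 168 cm³ / 0.0972 mm² = 168000 / 0.0972 = 1728395.1 mm.
Extrusion time = 1728395.1 / 149, so 11600 s.
Layer count = ceil(153 / 0.27) = 567.
Layer-change overhead: 567 × 2 → 1134 s.
Total = 11600 + 1134 = 12734 s = 3.54 hours.

3.54 hours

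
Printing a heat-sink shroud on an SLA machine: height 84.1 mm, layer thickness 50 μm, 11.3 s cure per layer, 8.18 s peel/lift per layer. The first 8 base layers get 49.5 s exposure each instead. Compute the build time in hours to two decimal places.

9.19 hours

Layer count = ceil(84.1 / 0.05) = 1682.
Burn-in layers = 8 × (49.5 + 8.18) = 461.44 s.
Regular layers: 1674 × (11.3 + 8.18) → 32609.52 s.
Sum: 461.44 + 32609.52 = 33070.96 s → 9.19 hours.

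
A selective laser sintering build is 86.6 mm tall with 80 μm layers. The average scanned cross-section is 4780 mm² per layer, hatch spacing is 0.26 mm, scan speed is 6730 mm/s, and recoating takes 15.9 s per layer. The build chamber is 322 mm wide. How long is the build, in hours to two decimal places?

Layer count = ceil(86.6 / 0.08) = 1083.
Scan path per layer = 4780 / 0.26 = 18384.6 mm.
Scan time per layer = 18384.6 / 6730 = 2.7317 s.
Per-layer time = 2.7317 + 15.9 = 18.6317 s.
Total: 1083 × 18.6317 s = 20178.1311 s → 5.61 hours.

5.61 hours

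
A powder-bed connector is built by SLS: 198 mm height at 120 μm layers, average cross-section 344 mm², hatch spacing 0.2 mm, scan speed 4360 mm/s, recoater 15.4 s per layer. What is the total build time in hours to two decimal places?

Number of layers: 198 / 0.12 → 1650 (rounded up).
Scan path per layer = 344 / 0.2, so 1720 mm.
Laser time per layer = 1720 / 4360, so 0.3945 s.
Time per layer = 0.3945 + 15.4 = 15.7945 s.
Build time = 1650 × 15.7945 = 26060.925 s = 7.24 hours.

7.24 hours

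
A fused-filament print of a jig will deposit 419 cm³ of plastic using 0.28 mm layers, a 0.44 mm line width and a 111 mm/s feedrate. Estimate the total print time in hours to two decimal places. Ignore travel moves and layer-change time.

Extrusion cross-section = 0.28 × 0.44, so 0.1232 mm².
Toolpath length = 419 cm³ / 0.1232 mm² = 419000 / 0.1232 = 3400974 mm.
Print-move time = 3400974 / 111 = 30639.4 s.
30639.4 s = 8.51 hours.

8.51 hours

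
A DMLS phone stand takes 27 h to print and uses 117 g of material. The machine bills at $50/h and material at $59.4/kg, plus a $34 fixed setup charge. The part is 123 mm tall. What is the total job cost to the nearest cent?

Machine-time cost = 50 × 27, so $1350.00.
Material cost = 59.4 × 117/1000, so $6.9498.
Adding setup: 1350.00 + 6.9498 + 34 → 1390.9498 ≈ $1390.95.

$1390.95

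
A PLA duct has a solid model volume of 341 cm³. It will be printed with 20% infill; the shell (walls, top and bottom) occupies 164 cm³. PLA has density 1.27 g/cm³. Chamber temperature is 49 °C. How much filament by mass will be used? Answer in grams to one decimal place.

Interior volume = 341 − 164, so 177 cm³.
Infill volume: 0.20 × 177 → 35.4 cm³.
Total extruded: 164 + 35.4 → 199.4 cm³.
Mass = 199.4 × 1.27, so 253.238 g.

253.2 g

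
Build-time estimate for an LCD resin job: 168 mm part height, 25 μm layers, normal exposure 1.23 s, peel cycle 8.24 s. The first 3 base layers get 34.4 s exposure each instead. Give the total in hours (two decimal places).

17.70 hours

Layers = ⌈168/0.025⌉ = 6720.
Burn-in layers: 3 × (34.4 + 8.24) → 127.92 s.
Remaining layers: 6717 × (1.23 + 8.24) → 63609.99 s.
Total = 127.92 + 63609.99 = 63737.91 s = 17.70 hours.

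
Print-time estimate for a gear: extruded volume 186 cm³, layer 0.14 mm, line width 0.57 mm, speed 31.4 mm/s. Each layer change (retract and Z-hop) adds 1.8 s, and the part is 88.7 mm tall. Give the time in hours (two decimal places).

20.94 hours

Line area = 0.14 × 0.57, so 0.0798 mm².
Toolpath length = 186 cm³ / 0.0798 mm² = 186000 / 0.0798 = 2330827.1 mm.
Print-move time = 2330827.1 / 31.4 = 74230.2 s.
Number of layers: 88.7 / 0.14 → 634 (rounded up).
Non-print overhead = 634 × 1.8, so 1141.2 s.
Total = 74230.2 + 1141.2 = 75371.4 s = 20.94 hours.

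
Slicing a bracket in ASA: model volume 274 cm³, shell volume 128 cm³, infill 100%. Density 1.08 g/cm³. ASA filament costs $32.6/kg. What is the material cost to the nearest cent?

$9.65

Infill region = 274 − 128 = 146 cm³.
Infill deposited: 1.00 × 146 → 146 cm³.
Deposited volume: 128 + 146 → 274 cm³.
Mass = 274 × 1.08, so 295.92 g.
Cost = 295.92 g / 1000 × $32.6/kg = $9.65.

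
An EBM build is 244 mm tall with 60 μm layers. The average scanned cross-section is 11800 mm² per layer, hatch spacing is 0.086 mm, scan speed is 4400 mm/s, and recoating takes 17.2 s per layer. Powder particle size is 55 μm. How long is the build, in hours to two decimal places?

Number of layers: 244 / 0.06 → 4067 (rounded up).
Per-layer scan distance = 11800 / 0.086 = 137209.3 mm.
Per-layer scan time: 137209.3 / 4400 → 31.1839 s.
Per-layer time: 31.1839 + 17.2 → 48.3839 s.
Build time = 4067 × 48.3839 = 196777.3213 s = 54.66 hours.

54.66 hours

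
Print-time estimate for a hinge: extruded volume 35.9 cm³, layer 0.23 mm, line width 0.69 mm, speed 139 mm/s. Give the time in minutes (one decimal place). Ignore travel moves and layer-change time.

27.1 minutes

Bead cross-section = 0.23 × 0.69 = 0.1587 mm².
Toolpath length = 35.9 cm³ / 0.1587 mm² = 35900 / 0.1587 = 226213 mm.
Time extruding = 226213 / 139, so 1627.4 s.
1627.4 s = 27.1 minutes.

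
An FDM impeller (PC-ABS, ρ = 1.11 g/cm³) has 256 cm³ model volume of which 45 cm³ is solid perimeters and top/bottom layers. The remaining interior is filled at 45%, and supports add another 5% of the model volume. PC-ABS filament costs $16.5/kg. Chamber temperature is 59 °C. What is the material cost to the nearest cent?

Interior volume = 256 − 45 = 211 cm³.
Deposited infill = 0.45 × 211, so 94.95 cm³.
Support = 0.05 × 256 = 12.8 cm³.
Deposited volume = 45 + 94.95 + 12.8 = 152.75 cm³.
Mass = 152.75 × 1.11 = 169.5525 g.
Cost = 169.5525 g / 1000 × $16.5/kg = $2.80.

$2.80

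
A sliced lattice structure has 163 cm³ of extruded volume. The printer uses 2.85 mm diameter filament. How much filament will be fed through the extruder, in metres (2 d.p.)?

25.55 m

A = π r² = π × 1.425² = 6.3794 mm².
Length = 163 cm³ / 6.3794 mm² = 163000 / 6.3794 = 25550.99 mm = 25.55 m.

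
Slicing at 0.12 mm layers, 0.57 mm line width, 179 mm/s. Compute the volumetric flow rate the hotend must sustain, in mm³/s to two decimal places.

Bead cross-section = 0.12 × 0.57 = 0.0684 mm².
Q = v·A = 179 × 0.0684 = 12.24 mm³/s.

12.24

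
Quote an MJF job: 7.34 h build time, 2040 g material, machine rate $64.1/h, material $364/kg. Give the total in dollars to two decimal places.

$1213.05

Machine-time cost = 64.1 × 7.34, so $470.494.
Material cost = 364 × 2040/1000, so $742.56.
Job cost: 470.494 + 742.56 = 1213.054 ≈ $1213.05.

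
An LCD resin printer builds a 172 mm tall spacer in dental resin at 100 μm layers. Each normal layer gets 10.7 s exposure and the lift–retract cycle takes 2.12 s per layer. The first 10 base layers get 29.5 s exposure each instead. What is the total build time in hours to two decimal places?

6.18 hours

Layer count = ceil(172 / 0.1) = 1720.
Base layers = 10 × (29.5 + 2.12), so 316.2 s.
Remaining layers: 1710 × (10.7 + 2.12) → 21922.2 s.
Total = 316.2 + 21922.2 = 22238.4 s = 6.18 hours.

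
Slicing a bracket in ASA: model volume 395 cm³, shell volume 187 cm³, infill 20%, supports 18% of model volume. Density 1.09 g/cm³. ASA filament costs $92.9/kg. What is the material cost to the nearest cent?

$30.35

Interior volume: 395 − 187 → 208 cm³.
Infill volume = 0.20 × 208, so 41.6 cm³.
Support: 0.18 × 395 → 71.1 cm³.
Total printed volume = 187 + 41.6 + 71.1 = 299.7 cm³.
Mass: 299.7 × 1.09 → 326.673 g.
Cost = 326.673 g / 1000 × $92.9/kg = $30.35.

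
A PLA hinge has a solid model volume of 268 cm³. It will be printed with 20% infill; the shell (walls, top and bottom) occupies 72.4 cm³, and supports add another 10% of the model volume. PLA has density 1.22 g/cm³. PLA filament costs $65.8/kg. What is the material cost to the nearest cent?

Interior volume: 268 − 72.4 → 195.6 cm³.
Deposited infill = 0.20 × 195.6, so 39.12 cm³.
Support = 0.10 × 268, so 26.8 cm³.
Total extruded = 72.4 + 39.12 + 26.8 = 138.32 cm³.
Mass = 138.32 × 1.22 = 168.7504 g.
Cost = 168.7504 g / 1000 × $65.8/kg = $11.10.

$11.10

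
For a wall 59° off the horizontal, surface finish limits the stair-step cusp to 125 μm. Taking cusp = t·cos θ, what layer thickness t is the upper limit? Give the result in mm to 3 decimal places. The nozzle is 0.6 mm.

0.243 mm

cos(59°) = 0.5150; t_max = 0.125/0.5150 = 0.243 mm.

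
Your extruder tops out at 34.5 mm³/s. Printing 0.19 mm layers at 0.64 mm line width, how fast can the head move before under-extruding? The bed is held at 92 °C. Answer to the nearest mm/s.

Extrusion cross-section: 0.19 × 0.64 → 0.1216 mm².
v_max = Q/A = 34.5/0.1216 = 283.72 mm/s → 284 mm/s.

284 mm/s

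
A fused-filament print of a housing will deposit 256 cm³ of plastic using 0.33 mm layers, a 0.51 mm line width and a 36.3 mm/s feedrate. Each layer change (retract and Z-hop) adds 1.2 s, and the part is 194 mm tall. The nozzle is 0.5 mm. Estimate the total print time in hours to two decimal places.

Line area: 0.33 × 0.51 → 0.1683 mm².
Toolpath length = 256 cm³ / 0.1683 mm² = 256000 / 0.1683 = 1521093.3 mm.
Print-move time = 1521093.3 / 36.3 = 41903.4 s.
Layers = ⌈194/0.33⌉ = 588.
Layer-change overhead = 588 × 1.2 = 705.6 s.
Altogether 41903.4 + 705.6 = 42609 s, i.e. 11.84 hours.

11.84 hours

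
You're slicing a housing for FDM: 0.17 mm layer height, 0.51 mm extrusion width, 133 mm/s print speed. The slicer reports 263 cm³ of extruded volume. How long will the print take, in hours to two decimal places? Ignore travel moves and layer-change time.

6.34 hours

Bead cross-section = 0.17 × 0.51 = 0.0867 mm².
Toolpath length = 263 cm³ / 0.0867 mm² = 263000 / 0.0867 = 3033448.7 mm.
Extrusion time = 3033448.7 / 133, so 22807.9 s.
That's 22807.9 s → 6.34 hours.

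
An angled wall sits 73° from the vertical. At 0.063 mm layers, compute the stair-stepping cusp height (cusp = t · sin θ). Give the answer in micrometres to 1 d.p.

60.2 μm

sin(73°) = 0.9563, so cusp = 0.063 × 0.9563 = 0.060247 mm → 60.2 μm.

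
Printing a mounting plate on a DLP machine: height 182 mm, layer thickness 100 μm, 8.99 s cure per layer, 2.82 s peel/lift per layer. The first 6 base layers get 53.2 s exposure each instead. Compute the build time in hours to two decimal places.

Number of layers: 182 / 0.1 → 1820 (rounded up).
Bottom layers: 6 × (53.2 + 2.82) → 336.12 s.
Remaining layers = 1814 × (8.99 + 2.82), so 21423.34 s.
Sum: 336.12 + 21423.34 = 21759.46 s → 6.04 hours.

6.04 hours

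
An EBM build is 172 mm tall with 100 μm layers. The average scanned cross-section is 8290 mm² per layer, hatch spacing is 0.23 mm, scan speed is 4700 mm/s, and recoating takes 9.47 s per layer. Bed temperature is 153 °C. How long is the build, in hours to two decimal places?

Layers = ⌈172/0.1⌉ = 1720.
Per-layer scan distance: 8290 / 0.23 → 36043.5 mm.
Per-layer scan time = 36043.5 / 4700 = 7.6688 s.
Time per layer: 7.6688 + 9.47 → 17.1388 s.
1720 layers × 17.1388 s/layer = 29478.736 s, i.e. 8.19 hours.

8.19 hours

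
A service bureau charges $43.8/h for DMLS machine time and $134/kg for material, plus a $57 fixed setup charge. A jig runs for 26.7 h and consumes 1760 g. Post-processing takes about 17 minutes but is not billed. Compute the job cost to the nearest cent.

$1462.30

Machine cost = 43.8 × 26.7 = $1169.46.
Feedstock cost: 134 × 1760/1000 → $235.84.
Adding setup: 1169.46 + 235.84 + 57 → $1462.30.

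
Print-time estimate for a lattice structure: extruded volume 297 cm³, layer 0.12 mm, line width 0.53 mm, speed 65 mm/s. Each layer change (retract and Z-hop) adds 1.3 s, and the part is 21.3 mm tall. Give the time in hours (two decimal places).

20.02 hours

Line area: 0.12 × 0.53 → 0.0636 mm².
Toolpath length = 297 cm³ / 0.0636 mm² = 297000 / 0.0636 = 4669811.3 mm.
Time extruding: 4669811.3 / 65 → 71843.3 s.
Number of layers: 21.3 / 0.12 → 178 (rounded up).
Non-print overhead = 178 × 1.3 = 231.4 s.
Total = 71843.3 + 231.4 = 72074.7 s = 20.02 hours.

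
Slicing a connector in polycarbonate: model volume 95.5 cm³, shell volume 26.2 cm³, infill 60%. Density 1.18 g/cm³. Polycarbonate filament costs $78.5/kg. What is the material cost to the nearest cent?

$6.28

Interior volume = 95.5 − 26.2, so 69.3 cm³.
Infill volume = 0.60 × 69.3 = 41.58 cm³.
Total printed volume: 26.2 + 41.58 → 67.78 cm³.
Mass = 67.78 × 1.18, so 79.9804 g.
At $78.5/kg: 79.9804/1000 × 78.5 = $6.28.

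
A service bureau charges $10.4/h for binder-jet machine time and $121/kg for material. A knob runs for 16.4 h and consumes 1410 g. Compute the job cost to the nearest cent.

$341.17

Machine-time cost: 10.4 × 16.4 → $170.56.
Material cost: 121 × 1410/1000 → $170.61.
Total = 170.56 + 170.61 = $341.17.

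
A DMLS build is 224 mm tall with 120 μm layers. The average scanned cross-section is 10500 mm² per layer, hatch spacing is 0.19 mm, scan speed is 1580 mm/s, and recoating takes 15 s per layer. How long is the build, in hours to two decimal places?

25.92 hours

Layers = ⌈224/0.12⌉ = 1867.
Hatch length per layer = 10500 / 0.19, so 55263.2 mm.
Per-layer scan time = 55263.2 / 1580, so 34.9767 s.
Time per layer = 34.9767 + 15, so 49.9767 s.
Build time = 1867 × 49.9767 = 93306.4989 s = 25.92 hours.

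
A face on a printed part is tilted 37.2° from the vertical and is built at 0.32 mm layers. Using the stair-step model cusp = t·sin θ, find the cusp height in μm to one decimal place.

h_c = t·sin θ = 0.32 × 0.6046 = 0.193472 mm (193.5 μm).

193.5 μm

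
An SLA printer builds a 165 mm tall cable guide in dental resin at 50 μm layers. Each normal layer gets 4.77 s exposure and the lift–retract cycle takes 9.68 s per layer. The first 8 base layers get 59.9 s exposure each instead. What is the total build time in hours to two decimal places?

13.37 hours

Number of layers: 165 / 0.05 → 3300 (rounded up).
Base layers: 8 × (59.9 + 9.68) → 556.64 s.
Remaining layers = 3292 × (4.77 + 9.68) = 47569.4 s.
Sum: 556.64 + 47569.4 = 48126.04 s → 13.37 hours.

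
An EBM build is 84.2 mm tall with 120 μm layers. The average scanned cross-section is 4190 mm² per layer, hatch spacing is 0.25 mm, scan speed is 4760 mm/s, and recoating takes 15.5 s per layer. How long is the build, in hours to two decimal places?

Layers = ⌈84.2/0.12⌉ = 702.
Per-layer scan distance = 4190 / 0.25, so 16760 mm.
Beam time per layer: 16760 / 4760 → 3.521 s.
Time per layer: 3.521 + 15.5 → 19.021 s.
Build time = 702 × 19.021 = 13352.742 s = 3.71 hours.

3.71 hours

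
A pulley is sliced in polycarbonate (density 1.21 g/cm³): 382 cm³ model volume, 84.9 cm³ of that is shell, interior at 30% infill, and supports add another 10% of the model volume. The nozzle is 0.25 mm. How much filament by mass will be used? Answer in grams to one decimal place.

256.8 g

Interior volume: 382 − 84.9 → 297.1 cm³.
Deposited infill = 0.30 × 297.1, so 89.13 cm³.
Support = 0.10 × 382, so 38.2 cm³.
Total extruded: 84.9 + 89.13 + 38.2 → 212.23 cm³.
Mass: 212.23 × 1.21 → 256.7983 g.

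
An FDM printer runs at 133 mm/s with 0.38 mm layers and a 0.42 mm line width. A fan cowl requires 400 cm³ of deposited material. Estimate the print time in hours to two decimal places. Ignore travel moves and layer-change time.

5.23 hours

Bead cross-section: 0.38 × 0.42 → 0.1596 mm².
Total extruded path = 400000/0.1596 = 2506265.7 mm.
Extrusion time = 2506265.7 / 133 = 18844.1 s.
18844.1 s = 5.23 hours.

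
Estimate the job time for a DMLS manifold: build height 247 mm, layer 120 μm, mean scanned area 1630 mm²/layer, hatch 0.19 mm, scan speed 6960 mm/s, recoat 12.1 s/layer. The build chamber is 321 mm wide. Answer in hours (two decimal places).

Number of layers: 247 / 0.12 → 2059 (rounded up).
Per-layer scan distance = 1630 / 0.19, so 8578.9 mm.
Per-layer scan time: 8578.9 / 6960 → 1.2326 s.
Per-layer time: 1.2326 + 12.1 → 13.3326 s.
Total: 2059 × 13.3326 s = 27451.8234 s → 7.63 hours.

7.63 hours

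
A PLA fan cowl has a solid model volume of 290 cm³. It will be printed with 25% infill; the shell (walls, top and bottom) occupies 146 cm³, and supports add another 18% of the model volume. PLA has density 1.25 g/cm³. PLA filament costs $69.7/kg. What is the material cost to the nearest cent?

$20.40

Infill region = 290 − 146, so 144 cm³.
Infill deposited: 0.25 × 144 → 36 cm³.
Support = 0.18 × 290 = 52.2 cm³.
Total extruded = 146 + 36 + 52.2 = 234.2 cm³.
Mass = 234.2 × 1.25 = 292.75 g.
Cost = 292.75 g / 1000 × $69.7/kg = $20.40.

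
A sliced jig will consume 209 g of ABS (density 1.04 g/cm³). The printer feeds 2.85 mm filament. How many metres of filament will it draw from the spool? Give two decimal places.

Extruded volume: 209/1.04 = 200.9615 cm³ (200961.5 mm³).
A = π r² = π × 1.425² = 6.3794 mm².
L = V/A = 200961.5/6.3794 = 31501.63 mm → 31.50 m.

31.50 m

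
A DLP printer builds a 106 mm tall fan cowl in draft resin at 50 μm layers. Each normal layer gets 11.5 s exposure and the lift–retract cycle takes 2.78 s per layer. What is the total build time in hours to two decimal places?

8.41 hours

Layer count = ceil(106 / 0.05) = 2120.
Per-layer time = 11.5 + 2.78, so 14.28 s.
Total = 2120 × 14.28 = 30273.6 s = 8.41 hours.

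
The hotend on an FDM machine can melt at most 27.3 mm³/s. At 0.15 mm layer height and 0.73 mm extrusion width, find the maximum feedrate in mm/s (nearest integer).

249 mm/s

A = 0.15 × 0.73 = 0.1095 mm².
v_max = Q/A = 27.3/0.1095 = 249.32 mm/s → 249 mm/s.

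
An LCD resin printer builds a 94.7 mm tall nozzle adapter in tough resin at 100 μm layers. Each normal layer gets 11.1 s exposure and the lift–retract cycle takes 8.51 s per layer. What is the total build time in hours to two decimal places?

5.16 hours

Layers = ⌈94.7/0.1⌉ = 947.
Each layer takes = 11.1 + 8.51 = 19.61 s.
Build time: 947 × 19.61 s = 18570.67 s, i.e. 5.16 hours.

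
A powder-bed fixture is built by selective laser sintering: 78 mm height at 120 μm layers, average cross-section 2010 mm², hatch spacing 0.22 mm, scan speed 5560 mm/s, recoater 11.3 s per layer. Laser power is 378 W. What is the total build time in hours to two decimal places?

2.34 hours

Layer count = ceil(78 / 0.12) = 650.
Per-layer scan distance = 2010 / 0.22, so 9136.4 mm.
Laser time per layer = 9136.4 / 5560 = 1.6432 s.
Layer cycle = 1.6432 + 11.3, so 12.9432 s.
650 layers × 12.9432 s/layer = 8413.08 s, i.e. 2.34 hours.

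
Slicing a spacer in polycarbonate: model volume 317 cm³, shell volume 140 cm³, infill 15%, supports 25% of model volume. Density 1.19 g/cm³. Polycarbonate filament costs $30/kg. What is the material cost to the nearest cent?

$8.78

Volume inside the shell: 317 − 140 → 177 cm³.
Infill deposited = 0.15 × 177 = 26.55 cm³.
Support = 0.25 × 317 = 79.25 cm³.
Total extruded = 140 + 26.55 + 79.25, so 245.8 cm³.
Mass: 245.8 × 1.19 → 292.502 g.
Cost = 292.502 g / 1000 × $30/kg = $8.78.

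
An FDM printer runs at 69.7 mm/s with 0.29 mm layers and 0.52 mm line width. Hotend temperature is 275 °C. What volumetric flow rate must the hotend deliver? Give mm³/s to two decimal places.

10.51

Extrusion cross-section = 0.29 × 0.52, so 0.1508 mm².
Volumetric flow = 69.7 × 0.1508 = 10.51 mm³/s.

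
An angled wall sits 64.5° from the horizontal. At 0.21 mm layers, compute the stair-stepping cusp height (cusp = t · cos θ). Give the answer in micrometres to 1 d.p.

90.4 μm

Cusp = layer height × cos(64.5°) = 0.21 × 0.4305 = 0.090405 mm = 90.4 μm.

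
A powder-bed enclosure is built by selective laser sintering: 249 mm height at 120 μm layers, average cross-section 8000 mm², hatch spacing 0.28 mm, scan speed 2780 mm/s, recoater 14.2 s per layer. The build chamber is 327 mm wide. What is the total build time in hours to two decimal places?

Layer count = ceil(249 / 0.12) = 2075.
Per-layer scan distance = 8000 / 0.28, so 28571.4 mm.
Per-layer scan time: 28571.4 / 2780 → 10.2775 s.
Per-layer time = 10.2775 + 14.2, so 24.4775 s.
2075 layers × 24.4775 s/layer = 50790.8125 s, i.e. 14.11 hours.

14.11 hours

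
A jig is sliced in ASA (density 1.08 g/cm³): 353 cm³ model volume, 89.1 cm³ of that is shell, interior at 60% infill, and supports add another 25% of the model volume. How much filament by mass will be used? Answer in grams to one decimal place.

362.5 g

Infill region = 353 − 89.1 = 263.9 cm³.
Infill volume = 0.60 × 263.9, so 158.34 cm³.
Support: 0.25 × 353 → 88.25 cm³.
Total extruded = 89.1 + 158.34 + 88.25, so 335.69 cm³.
Mass = 335.69 × 1.08, so 362.5452 g.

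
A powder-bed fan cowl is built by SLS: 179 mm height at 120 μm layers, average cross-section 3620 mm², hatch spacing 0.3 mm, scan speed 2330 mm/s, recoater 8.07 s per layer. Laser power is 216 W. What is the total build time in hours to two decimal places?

5.49 hours

Layers = ⌈179/0.12⌉ = 1492.
Scan path per layer = 3620 / 0.3 = 12066.7 mm.
Per-layer scan time: 12066.7 / 2330 → 5.1788 s.
Layer cycle: 5.1788 + 8.07 → 13.2488 s.
Total: 1492 × 13.2488 s = 19767.2096 s → 5.49 hours.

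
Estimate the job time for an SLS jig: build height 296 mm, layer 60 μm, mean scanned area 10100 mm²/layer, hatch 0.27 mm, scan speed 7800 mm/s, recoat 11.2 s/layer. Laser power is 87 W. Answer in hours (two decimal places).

Layer count = ceil(296 / 0.06) = 4934.
Per-layer scan distance = 10100 / 0.27, so 37407.4 mm.
Scan time per layer = 37407.4 / 7800, so 4.7958 s.
Per-layer time: 4.7958 + 11.2 → 15.9958 s.
Build time = 4934 × 15.9958 = 78923.2772 s = 21.92 hours.

21.92 hours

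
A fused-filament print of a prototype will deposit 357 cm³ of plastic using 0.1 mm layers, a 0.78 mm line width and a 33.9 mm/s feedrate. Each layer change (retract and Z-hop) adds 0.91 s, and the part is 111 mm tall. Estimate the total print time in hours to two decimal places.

37.78 hours

Line area = 0.1 × 0.78 = 0.078 mm².
Path length: 357000 mm³ / 0.078 mm² → 4576923.1 mm.
Print-move time = 4576923.1 / 33.9, so 135012.5 s.
Layer count = ceil(111 / 0.1) = 1110.
Z-hop total = 1110 × 0.91 = 1010.1 s.
Altogether 135012.5 + 1010.1 = 136022.6 s, i.e. 37.78 hours.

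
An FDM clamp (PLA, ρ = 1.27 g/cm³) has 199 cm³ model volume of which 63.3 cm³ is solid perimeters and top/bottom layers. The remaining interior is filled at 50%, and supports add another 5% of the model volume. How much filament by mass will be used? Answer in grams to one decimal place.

Volume inside the shell: 199 − 63.3 → 135.7 cm³.
Infill volume = 0.50 × 135.7, so 67.85 cm³.
Support: 0.05 × 199 → 9.95 cm³.
Total extruded = 63.3 + 67.85 + 9.95 = 141.1 cm³.
Mass: 141.1 × 1.27 → 179.197 g.

179.2 g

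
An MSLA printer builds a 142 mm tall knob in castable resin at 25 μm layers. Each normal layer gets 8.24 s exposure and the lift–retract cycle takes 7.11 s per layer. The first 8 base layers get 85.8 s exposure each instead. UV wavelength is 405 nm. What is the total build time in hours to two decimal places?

Layers = ⌈142/0.025⌉ = 5680.
Bottom layers = 8 × (85.8 + 7.11), so 743.28 s.
Remaining layers: 5672 × (8.24 + 7.11) → 87065.2 s.
Total = 743.28 + 87065.2 = 87808.48 s = 24.39 hours.

24.39 hours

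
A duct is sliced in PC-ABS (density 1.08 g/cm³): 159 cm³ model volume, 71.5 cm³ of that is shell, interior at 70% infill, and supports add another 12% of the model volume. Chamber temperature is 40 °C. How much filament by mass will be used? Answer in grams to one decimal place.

164.0 g

Interior volume = 159 − 71.5 = 87.5 cm³.
Deposited infill: 0.70 × 87.5 → 61.25 cm³.
Support = 0.12 × 159 = 19.08 cm³.
Total extruded = 71.5 + 61.25 + 19.08 = 151.83 cm³.
Mass = 151.83 × 1.08 = 163.9764 g.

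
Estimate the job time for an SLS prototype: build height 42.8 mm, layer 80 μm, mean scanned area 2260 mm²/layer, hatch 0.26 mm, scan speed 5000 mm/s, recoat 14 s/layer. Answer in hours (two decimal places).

2.34 hours

Number of layers: 42.8 / 0.08 → 535 (rounded up).
Scan path per layer = 2260 / 0.26 = 8692.3 mm.
Scan time per layer = 8692.3 / 5000, so 1.7385 s.
Per-layer time = 1.7385 + 14 = 15.7385 s.
Total: 535 × 15.7385 s = 8420.0975 s → 2.34 hours.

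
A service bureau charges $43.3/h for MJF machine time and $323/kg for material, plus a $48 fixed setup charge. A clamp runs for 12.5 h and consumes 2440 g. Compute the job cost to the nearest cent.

Machine cost = 43.3 × 12.5, so $541.25.
Material cost: 323 × 2440/1000 → $788.12.
Adding setup: 541.25 + 788.12 + 48 → $1377.37.

$1377.37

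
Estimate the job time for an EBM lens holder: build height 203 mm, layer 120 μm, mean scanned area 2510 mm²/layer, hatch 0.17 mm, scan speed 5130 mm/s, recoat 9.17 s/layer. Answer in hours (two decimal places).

Layer count = ceil(203 / 0.12) = 1692.
Per-layer scan distance = 2510 / 0.17 = 14764.7 mm.
Per-layer scan time = 14764.7 / 5130 = 2.8781 s.
Per-layer time: 2.8781 + 9.17 → 12.0481 s.
1692 layers × 12.0481 s/layer = 20385.3852 s, i.e. 5.66 hours.

5.66 hours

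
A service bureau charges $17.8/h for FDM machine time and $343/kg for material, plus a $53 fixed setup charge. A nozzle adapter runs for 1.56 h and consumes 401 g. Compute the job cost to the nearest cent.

Machine-time cost = 17.8 × 1.56 = $27.768.
Feedstock cost = 343 × 401/1000 = $137.543.
Total = 27.768 + 137.543 + 53 = 218.311 ≈ $218.31.

$218.31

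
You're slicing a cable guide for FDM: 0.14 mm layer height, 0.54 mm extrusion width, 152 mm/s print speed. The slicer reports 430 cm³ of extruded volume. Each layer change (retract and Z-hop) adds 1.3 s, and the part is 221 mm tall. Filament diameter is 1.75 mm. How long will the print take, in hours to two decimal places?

10.96 hours

Line area = 0.14 × 0.54 = 0.0756 mm².
Toolpath length = 430 cm³ / 0.0756 mm² = 430000 / 0.0756 = 5687830.7 mm.
Extrusion time = 5687830.7 / 152 = 37419.9 s.
Number of layers: 221 / 0.14 → 1579 (rounded up).
Z-hop total = 1579 × 1.3, so 2052.7 s.
Altogether 37419.9 + 2052.7 = 39472.6 s, i.e. 10.96 hours.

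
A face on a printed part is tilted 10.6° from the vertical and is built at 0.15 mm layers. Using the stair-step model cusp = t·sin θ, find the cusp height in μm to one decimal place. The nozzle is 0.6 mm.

Cusp = layer height × sin(10.6°) = 0.15 × 0.1840 = 0.0276 mm = 27.6 μm.

27.6 μm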